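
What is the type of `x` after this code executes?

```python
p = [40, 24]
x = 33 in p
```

'in' operator returns bool

bool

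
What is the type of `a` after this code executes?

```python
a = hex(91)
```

hex() returns str representation

str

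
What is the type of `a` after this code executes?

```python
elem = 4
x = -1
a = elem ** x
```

int ** negative int returns float

float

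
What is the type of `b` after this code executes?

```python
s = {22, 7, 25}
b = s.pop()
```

Popping from a set of ints returns int

int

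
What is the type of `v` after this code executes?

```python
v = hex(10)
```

hex() returns str representation

str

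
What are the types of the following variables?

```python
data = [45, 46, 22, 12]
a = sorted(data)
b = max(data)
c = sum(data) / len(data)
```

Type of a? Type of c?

sorted() returns list; int / int returns float

list, float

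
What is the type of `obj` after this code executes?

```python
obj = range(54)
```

range() returns a range object

range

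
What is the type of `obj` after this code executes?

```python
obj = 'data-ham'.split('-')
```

str.split() returns list

list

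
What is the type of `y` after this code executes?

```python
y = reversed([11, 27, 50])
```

reversed() on a list returns a list_reverseiterator

list_reverseiterator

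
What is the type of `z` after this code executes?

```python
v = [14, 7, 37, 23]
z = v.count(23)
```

list.count() returns int

int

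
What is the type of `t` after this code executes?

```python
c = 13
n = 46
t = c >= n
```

Comparison operators return bool

bool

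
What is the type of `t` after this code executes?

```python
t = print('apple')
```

print() returns None

NoneType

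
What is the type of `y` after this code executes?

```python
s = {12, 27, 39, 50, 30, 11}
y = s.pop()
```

Popping from a set of ints returns int

int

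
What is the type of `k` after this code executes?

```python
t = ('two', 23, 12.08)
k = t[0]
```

Index 0 of tuple is 'two' which is str

str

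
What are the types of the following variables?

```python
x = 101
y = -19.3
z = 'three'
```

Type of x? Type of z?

x is int; z is str

int, str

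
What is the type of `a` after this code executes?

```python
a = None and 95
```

'and' returns first falsy value (None)

NoneType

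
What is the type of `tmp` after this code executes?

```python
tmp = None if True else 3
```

Ternary: condition is True, if branch (None) taken → NoneType

NoneType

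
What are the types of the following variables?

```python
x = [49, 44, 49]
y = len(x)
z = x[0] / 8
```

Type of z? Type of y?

int / int returns float; len() returns int

float, int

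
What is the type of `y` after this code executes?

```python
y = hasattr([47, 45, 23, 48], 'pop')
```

hasattr() returns bool

bool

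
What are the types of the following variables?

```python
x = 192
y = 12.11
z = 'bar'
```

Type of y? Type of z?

y is float; z is str

float, str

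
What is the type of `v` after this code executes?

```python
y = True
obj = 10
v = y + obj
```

bool + int returns int (True is 1, so 1 + 10 = 11)

int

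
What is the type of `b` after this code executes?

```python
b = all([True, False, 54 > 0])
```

all() returns bool

bool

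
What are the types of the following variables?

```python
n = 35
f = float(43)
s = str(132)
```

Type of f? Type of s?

f is float; s is str

float, str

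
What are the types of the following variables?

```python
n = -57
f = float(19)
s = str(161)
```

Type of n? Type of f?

n is int; f is float

int, float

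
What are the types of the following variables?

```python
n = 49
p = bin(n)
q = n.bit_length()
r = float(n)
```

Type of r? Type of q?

float() returns float; int.bit_length() returns int

float, int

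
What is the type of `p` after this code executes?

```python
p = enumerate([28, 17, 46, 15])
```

enumerate() returns an enumerate iterator object

enumerate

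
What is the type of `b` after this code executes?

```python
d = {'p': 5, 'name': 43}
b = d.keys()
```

.keys() returns a dict_keys view object

dict_keys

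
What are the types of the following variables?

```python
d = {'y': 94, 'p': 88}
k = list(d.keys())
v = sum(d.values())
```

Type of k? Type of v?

list(...) returns list; sum of int values returns int

list, int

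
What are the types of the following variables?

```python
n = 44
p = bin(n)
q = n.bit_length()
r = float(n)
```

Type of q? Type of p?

int.bit_length() returns int; bin() returns str

int, str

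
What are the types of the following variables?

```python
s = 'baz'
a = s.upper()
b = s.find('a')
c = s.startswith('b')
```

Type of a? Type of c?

str.upper() returns str; str.startswith() returns bool

str, bool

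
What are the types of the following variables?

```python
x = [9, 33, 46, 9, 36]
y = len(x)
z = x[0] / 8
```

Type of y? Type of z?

len() returns int; int / int returns float

int, float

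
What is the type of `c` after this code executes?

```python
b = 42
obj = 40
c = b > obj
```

Comparison operators return bool

bool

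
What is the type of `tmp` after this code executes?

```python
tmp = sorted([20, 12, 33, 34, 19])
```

sorted() always returns list

list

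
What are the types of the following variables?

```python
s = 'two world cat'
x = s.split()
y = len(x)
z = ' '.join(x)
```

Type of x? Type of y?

str.split() returns list; len() returns int

list, int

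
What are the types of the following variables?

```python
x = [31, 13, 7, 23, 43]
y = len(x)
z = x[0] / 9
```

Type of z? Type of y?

int / int returns float; len() returns int

float, int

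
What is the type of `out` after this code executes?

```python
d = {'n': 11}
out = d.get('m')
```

dict.get() returns None when key 'm' is not found and no default given

NoneType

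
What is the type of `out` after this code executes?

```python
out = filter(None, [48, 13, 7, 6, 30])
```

filter() returns a filter iterator object

filter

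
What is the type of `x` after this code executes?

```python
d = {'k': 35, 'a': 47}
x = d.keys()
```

.keys() returns a dict_keys view object

dict_keys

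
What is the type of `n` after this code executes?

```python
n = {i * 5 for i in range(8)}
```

A set comprehension {expr for x in iterable} produces a set

set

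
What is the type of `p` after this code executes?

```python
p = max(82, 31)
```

max() of ints returns int

int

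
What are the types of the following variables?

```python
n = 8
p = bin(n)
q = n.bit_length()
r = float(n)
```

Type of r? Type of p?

float() returns float; bin() returns str

float, str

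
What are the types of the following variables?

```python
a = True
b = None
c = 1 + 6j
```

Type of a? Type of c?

a is bool; c is complex

bool, complex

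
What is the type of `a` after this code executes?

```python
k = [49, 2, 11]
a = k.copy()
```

list.copy() returns list

list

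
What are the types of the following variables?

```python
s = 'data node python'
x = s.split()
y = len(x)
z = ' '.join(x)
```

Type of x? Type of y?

str.split() returns list; len() returns int

list, int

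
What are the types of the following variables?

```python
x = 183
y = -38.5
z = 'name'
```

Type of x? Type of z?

x is int; z is str

int, str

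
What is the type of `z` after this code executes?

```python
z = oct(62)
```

oct() returns str representation

str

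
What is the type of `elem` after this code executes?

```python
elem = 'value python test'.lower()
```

str.lower() returns str

str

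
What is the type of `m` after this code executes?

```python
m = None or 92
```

'or' with None returns the other value (92, int)

int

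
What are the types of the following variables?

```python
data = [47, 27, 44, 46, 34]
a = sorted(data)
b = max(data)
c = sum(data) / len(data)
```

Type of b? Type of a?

max of ints returns int; sorted() returns list

int, list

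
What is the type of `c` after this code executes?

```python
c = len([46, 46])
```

len() always returns int

int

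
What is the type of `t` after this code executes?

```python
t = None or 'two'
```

'or' with None returns the other value ('two', str)

str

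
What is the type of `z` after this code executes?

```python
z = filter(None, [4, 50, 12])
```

filter() returns a filter iterator object

filter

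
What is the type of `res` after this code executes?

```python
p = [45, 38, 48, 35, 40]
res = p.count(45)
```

list.count() returns int

int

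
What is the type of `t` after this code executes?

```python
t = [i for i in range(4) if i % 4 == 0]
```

A list comprehension [...] produces a list

list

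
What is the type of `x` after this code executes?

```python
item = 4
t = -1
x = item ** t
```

int ** negative int returns float

float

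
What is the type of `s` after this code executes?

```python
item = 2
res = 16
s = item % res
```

int % int returns int (2 % 16 = 2)

int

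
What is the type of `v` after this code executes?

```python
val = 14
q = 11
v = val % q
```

int % int returns int (14 % 11 = 3)

int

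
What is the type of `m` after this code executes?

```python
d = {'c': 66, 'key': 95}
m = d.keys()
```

.keys() returns a dict_keys view object

dict_keys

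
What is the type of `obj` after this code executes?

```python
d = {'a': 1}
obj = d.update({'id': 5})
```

dict.update() returns None

NoneType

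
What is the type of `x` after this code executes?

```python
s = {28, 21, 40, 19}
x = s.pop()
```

Popping from a set of ints returns int

int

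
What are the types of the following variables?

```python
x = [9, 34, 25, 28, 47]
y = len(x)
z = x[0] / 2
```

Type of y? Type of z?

len() returns int; int / int returns float

int, float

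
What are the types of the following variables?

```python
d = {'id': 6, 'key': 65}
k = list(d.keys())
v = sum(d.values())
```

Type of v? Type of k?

sum of int values returns int; list(...) returns list

int, list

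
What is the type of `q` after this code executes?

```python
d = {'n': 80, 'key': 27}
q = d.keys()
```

.keys() returns a dict_keys view object

dict_keys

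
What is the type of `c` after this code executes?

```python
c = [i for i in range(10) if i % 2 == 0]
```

A list comprehension [...] produces a list

list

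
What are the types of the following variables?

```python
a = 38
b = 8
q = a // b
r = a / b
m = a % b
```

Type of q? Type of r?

int // int returns int; int / int returns float

int, float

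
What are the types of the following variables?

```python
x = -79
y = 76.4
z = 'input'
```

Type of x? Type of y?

x is int; y is float

int, float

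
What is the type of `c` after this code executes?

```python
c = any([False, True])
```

any() returns bool

bool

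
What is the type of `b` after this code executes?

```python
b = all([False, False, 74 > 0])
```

all() returns bool

bool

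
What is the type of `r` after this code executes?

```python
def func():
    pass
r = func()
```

A function with no return statement returns None

NoneType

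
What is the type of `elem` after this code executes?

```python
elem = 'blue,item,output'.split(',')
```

str.split() returns list

list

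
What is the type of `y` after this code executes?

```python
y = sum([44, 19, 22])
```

sum() of ints returns int

int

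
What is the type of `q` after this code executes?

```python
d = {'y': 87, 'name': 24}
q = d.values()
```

.values() returns a dict_values view object

dict_values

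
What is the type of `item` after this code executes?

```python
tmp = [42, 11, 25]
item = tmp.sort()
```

list.sort() returns None (sorts in place)

NoneType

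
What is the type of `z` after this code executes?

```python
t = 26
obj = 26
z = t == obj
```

Equality comparison returns bool

bool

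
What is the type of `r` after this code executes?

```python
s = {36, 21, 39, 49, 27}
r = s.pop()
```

Popping from a set of ints returns int

int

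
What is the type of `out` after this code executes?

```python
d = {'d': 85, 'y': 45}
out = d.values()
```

.values() returns a dict_values view object

dict_values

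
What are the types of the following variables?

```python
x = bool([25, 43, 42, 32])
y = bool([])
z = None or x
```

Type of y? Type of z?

bool() returns bool; None or <bool> returns the bool

bool, bool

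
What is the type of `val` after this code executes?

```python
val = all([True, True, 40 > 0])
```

all() returns bool

bool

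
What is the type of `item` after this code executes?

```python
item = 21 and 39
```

'and' returns the last value when all truthy (39, which is int)

int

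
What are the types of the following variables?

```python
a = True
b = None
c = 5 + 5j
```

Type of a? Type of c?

a is bool; c is complex

bool, complex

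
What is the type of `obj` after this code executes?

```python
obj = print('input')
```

print() returns None

NoneType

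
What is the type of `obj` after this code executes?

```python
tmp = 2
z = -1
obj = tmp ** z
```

int ** negative int returns float

float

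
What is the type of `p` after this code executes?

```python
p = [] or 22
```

'or' returns first truthy value (22, which is int)

int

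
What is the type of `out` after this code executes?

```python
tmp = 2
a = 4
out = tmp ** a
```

int ** positive int returns int (2 ** 4 = 16)

int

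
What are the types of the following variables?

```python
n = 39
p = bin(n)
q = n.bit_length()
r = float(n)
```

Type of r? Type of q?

float() returns float; int.bit_length() returns int

float, int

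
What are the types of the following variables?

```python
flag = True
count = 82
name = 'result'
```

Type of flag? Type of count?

flag is bool; count is int

bool, int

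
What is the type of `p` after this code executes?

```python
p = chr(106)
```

chr() returns str (single character)

str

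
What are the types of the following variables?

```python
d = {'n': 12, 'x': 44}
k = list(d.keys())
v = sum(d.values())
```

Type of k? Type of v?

list(...) returns list; sum of int values returns int

list, int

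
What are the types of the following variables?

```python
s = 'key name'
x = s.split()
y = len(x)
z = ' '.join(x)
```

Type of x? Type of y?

str.split() returns list; len() returns int

list, int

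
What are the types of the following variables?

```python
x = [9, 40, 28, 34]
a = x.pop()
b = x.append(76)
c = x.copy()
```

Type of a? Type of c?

list.pop() returns the element (int); list.copy() returns list

int, list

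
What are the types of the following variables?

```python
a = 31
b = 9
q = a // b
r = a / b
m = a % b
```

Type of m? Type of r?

int % int returns int; int / int returns float

int, float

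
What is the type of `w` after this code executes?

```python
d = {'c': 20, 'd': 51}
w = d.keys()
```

.keys() returns a dict_keys view object

dict_keys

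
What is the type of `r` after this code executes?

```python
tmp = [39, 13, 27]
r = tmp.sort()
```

list.sort() returns None (sorts in place)

NoneType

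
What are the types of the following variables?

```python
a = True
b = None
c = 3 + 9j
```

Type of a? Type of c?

a is bool; c is complex

bool, complex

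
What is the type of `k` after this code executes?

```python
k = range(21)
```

range() returns a range object

range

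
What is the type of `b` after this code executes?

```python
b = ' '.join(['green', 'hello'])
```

str.join() returns str

str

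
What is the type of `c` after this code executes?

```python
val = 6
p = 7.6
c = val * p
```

int * float returns float (6 * 7.6 = 45.6)

float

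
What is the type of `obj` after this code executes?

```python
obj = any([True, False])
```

any() returns bool

bool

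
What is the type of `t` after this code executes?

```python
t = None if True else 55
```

Ternary: condition is True, if branch (None) taken → NoneType

NoneType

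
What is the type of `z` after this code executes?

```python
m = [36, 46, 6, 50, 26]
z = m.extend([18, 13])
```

list.extend() returns None

NoneType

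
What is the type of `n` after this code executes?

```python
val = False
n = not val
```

'not' always returns bool

bool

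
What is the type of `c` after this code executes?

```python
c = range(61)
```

range() returns a range object

range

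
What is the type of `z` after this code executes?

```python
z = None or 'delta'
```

'or' with None returns the other value ('delta', str)

str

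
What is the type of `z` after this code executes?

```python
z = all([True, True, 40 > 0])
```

all() returns bool

bool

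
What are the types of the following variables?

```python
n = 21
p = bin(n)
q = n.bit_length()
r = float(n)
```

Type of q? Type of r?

int.bit_length() returns int; float() returns float

int, float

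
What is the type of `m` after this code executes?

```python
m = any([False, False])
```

any() returns bool

bool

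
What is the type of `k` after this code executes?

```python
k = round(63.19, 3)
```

round() with ndigits arg returns float

float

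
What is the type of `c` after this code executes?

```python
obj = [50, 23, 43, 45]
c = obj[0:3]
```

Slicing a list always returns a list

list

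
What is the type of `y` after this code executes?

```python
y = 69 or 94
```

'or' returns the first truthy value (69, which is int)

int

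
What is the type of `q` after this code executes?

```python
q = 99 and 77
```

'and' returns the last value when all truthy (77, which is int)

int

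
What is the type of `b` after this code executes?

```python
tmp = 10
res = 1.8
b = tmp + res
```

int + float returns float (10 + 1.8 = 11.8)

float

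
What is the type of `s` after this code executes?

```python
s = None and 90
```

'and' returns first falsy value (None)

NoneType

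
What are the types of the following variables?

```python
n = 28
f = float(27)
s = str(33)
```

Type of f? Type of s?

f is float; s is str

float, str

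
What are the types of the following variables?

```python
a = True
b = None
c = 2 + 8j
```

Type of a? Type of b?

a is bool; b is NoneType

bool, NoneType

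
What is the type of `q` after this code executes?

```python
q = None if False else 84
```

Ternary: condition is False, else branch (84) taken → int

int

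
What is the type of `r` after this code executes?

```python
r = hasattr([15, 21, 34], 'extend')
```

hasattr() returns bool

bool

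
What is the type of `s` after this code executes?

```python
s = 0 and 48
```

'and' returns the first falsy value (0, which is int)

int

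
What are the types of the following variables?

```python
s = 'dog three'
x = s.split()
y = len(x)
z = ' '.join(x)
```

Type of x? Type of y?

str.split() returns list; len() returns int

list, int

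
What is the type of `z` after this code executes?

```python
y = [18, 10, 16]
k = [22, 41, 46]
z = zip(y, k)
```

zip() returns a zip iterator object

zip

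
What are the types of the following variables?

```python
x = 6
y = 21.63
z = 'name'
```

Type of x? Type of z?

x is int; z is str

int, str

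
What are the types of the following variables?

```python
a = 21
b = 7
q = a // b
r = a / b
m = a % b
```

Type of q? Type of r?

int // int returns int; int / int returns float

int, float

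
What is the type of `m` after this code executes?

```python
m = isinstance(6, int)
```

isinstance() returns bool

bool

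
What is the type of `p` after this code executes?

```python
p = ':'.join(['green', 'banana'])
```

str.join() returns str

str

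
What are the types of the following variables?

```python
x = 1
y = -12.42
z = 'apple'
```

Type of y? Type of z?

y is float; z is str

float, str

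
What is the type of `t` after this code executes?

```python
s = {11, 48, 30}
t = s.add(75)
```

set.add() returns None (mutates in place)

NoneType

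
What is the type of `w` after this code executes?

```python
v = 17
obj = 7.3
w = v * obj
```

int * float returns float (17 * 7.3 = 124.1)

float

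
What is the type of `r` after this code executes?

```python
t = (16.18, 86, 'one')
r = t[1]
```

Index 1 of tuple is 86 which is int

int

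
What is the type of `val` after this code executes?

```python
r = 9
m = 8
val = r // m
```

int // int returns int (9 // 8 = 1)

int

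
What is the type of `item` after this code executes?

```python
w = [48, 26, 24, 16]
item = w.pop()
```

list.pop() returns the popped element (int here)

int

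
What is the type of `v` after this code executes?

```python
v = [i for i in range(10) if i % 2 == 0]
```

A list comprehension [...] produces a list

list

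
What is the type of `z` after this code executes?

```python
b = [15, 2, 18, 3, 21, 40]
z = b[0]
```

Indexing a list of ints returns int (b[0] = 15)

int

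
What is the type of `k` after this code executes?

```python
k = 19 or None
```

'or' returns first truthy value (19, int)

int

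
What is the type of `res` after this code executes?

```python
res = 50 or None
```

'or' returns first truthy value (50, int)

int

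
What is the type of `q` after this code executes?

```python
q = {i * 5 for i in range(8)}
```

A set comprehension {expr for x in iterable} produces a set

set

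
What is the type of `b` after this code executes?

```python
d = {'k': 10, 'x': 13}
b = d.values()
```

.values() returns a dict_values view object

dict_values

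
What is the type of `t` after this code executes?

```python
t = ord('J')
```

ord() returns int (Unicode code point)

int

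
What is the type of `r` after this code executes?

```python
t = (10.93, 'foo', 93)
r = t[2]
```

Index 2 of tuple is 93 which is int

int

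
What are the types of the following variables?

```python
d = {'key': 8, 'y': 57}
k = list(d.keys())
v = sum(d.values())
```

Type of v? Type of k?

sum of int values returns int; list(...) returns list

int, list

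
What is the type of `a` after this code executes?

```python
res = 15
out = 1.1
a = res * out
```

int * float returns float (15 * 1.1 = 16.5)

float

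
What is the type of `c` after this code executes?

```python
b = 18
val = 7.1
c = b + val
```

int + float returns float (18 + 7.1 = 25.1)

float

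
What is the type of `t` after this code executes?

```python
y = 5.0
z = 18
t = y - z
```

float - int returns float (5.0 - 18 = -13.0)

float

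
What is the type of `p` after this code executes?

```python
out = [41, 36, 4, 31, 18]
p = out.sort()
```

list.sort() returns None (sorts in place)

NoneType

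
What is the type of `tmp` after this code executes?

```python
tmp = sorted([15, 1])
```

sorted() always returns list

list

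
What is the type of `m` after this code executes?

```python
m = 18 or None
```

'or' returns first truthy value (18, int)

int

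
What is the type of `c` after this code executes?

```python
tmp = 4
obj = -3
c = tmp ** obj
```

int ** negative int returns float

float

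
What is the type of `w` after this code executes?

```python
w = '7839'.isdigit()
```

str.isdigit() returns bool

bool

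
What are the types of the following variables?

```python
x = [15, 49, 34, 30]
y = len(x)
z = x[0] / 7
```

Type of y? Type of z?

len() returns int; int / int returns float

int, float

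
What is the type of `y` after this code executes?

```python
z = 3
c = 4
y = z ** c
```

int ** positive int returns int (3 ** 4 = 81)

int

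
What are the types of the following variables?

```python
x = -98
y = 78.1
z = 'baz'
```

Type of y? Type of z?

y is float; z is str

float, str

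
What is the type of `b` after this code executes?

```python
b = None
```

None has type NoneType

NoneType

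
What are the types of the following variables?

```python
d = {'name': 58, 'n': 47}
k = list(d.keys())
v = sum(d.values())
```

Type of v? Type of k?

sum of int values returns int; list(...) returns list

int, list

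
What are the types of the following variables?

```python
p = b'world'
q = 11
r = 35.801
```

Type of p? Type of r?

p is bytes; r is float

bytes, float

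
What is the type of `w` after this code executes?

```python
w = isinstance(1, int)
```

isinstance() returns bool

bool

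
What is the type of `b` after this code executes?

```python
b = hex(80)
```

hex() returns str representation

str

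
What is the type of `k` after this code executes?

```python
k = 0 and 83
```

'and' returns the first falsy value (0, which is int)

int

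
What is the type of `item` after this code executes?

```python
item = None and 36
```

'and' returns first falsy value (None)

NoneType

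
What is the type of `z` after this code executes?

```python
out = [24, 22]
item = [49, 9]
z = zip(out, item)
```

zip() returns a zip iterator object

zip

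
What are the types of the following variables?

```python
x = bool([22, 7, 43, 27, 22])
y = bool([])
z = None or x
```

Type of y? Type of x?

bool() returns bool; bool() returns bool

bool, bool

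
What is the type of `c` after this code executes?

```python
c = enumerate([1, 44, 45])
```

enumerate() returns an enumerate iterator object

enumerate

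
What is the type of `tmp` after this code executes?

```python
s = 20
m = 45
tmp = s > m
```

Comparison operators return bool

bool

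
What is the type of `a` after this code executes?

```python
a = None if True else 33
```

Ternary: condition is True, if branch (None) taken → NoneType

NoneType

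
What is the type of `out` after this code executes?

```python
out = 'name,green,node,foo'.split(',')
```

str.split() returns list

list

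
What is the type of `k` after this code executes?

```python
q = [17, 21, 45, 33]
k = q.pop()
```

list.pop() returns the popped element (int here)

int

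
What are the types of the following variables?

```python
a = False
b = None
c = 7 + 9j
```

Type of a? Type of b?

a is bool; b is NoneType

bool, NoneType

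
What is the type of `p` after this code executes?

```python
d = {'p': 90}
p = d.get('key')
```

dict.get() returns None when key 'key' is not found and no default given

NoneType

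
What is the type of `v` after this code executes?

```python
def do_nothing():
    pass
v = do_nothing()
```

A function with no return statement returns None

NoneType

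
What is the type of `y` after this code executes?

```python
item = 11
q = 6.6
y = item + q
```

int + float returns float (11 + 6.6 = 17.6)

float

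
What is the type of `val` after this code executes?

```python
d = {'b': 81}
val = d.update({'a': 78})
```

dict.update() returns None

NoneType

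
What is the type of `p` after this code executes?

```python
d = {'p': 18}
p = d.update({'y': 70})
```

dict.update() returns None

NoneType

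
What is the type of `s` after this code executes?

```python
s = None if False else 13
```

Ternary: condition is False, else branch (13) taken → int

int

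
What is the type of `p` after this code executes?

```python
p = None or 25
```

'or' with None returns the other value (25, int)

int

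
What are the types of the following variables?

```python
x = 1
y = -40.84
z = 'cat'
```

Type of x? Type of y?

x is int; y is float

int, float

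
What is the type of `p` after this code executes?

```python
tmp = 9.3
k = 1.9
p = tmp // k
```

float // float returns float (floor division preserves float type)

float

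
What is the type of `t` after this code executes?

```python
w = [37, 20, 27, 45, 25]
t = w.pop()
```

list.pop() returns the popped element (int here)

int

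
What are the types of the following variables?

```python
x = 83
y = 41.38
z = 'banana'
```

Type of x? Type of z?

x is int; z is str

int, str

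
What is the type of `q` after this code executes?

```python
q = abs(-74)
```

abs() of int returns int

int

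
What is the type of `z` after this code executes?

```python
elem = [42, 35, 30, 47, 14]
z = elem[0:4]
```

Slicing a list always returns a list

list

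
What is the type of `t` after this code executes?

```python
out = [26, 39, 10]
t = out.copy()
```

list.copy() returns list

list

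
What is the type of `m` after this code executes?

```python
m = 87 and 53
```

'and' returns the last value when all truthy (53, which is int)

int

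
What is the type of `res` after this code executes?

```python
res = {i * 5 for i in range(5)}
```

A set comprehension {expr for x in iterable} produces a set

set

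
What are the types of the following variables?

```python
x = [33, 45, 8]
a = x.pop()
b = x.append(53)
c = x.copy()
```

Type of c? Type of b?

list.copy() returns list; list.append() returns None

list, NoneType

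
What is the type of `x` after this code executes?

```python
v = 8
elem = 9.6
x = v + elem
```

int + float returns float (8 + 9.6 = 17.6)

float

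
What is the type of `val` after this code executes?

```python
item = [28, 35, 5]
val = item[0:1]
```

Slicing a list always returns a list

list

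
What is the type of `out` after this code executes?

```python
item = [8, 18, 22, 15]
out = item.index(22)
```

list.index() returns int

int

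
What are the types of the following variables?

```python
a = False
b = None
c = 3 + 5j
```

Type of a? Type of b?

a is bool; b is NoneType

bool, NoneType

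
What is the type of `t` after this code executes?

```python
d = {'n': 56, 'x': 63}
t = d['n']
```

Accessing dict[str, int] with key 'n' returns int value 56

int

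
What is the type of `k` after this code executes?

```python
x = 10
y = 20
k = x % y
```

int % int returns int (10 % 20 = 10)

int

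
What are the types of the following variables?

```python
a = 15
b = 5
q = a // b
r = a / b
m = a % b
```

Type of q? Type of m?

int // int returns int; int % int returns int

int, int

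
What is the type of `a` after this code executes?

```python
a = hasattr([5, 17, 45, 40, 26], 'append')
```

hasattr() returns bool

bool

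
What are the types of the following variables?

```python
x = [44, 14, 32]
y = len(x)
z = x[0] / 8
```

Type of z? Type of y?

int / int returns float; len() returns int

float, int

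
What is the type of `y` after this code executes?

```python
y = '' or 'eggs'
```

'or' returns first truthy value ('eggs', which is str)

str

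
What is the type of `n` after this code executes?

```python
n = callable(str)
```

callable() returns bool

bool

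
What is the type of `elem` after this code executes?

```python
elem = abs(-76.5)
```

abs() of float returns float

float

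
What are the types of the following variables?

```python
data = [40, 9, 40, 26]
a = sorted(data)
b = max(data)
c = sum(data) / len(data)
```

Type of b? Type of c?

max of ints returns int; int / int returns float

int, float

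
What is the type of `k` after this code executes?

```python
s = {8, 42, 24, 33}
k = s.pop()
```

Popping from a set of ints returns int

int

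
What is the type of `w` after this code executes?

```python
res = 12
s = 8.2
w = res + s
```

int + float returns float (12 + 8.2 = 20.2)

float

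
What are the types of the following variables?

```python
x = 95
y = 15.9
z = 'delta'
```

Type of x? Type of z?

x is int; z is str

int, str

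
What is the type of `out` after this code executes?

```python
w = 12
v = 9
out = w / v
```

int / int always returns float in Python 3 (12 / 9 = 1.33333)

float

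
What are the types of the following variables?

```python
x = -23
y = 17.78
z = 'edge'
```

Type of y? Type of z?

y is float; z is str

float, str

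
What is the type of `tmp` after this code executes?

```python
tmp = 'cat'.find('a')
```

str.find() returns int (index, or -1)

int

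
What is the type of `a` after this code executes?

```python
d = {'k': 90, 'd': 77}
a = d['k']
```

Accessing dict[str, int] with key 'k' returns int value 90

int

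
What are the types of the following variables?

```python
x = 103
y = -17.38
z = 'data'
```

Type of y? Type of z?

y is float; z is str

float, str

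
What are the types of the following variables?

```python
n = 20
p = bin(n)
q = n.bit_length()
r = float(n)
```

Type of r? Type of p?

float() returns float; bin() returns str

float, str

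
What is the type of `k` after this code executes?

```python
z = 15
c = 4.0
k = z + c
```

int + float returns float (15 + 4.0 = 19.0)

float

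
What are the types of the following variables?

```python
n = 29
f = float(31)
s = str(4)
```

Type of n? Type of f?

n is int; f is float

int, float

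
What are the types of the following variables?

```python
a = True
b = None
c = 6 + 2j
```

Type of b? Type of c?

b is NoneType; c is complex

NoneType, complex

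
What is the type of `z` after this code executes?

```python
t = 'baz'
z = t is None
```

'is' comparison returns bool

bool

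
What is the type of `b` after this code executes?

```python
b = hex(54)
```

hex() returns str representation

str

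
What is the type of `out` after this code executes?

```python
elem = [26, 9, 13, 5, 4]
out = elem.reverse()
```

list.reverse() returns None

NoneType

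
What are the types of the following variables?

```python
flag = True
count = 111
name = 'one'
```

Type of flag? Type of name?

flag is bool; name is str

bool, str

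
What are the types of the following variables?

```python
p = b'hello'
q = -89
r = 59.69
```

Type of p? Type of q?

p is bytes; q is int

bytes, int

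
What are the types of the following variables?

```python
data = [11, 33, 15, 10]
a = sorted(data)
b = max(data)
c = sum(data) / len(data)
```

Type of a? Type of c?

sorted() returns list; int / int returns float

list, float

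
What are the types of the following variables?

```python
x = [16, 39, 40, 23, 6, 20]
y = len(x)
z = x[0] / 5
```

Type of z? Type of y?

int / int returns float; len() returns int

float, int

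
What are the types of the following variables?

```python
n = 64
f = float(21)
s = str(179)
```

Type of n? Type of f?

n is int; f is float

int, float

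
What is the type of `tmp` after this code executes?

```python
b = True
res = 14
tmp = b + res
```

bool + int returns int (True is 1, so 1 + 14 = 15)

int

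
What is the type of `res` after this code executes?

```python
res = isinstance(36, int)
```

isinstance() returns bool

bool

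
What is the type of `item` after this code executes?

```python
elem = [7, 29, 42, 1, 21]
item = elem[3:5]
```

Slicing a list always returns a list

list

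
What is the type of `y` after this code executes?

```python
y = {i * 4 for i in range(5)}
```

A set comprehension {expr for x in iterable} produces a set

set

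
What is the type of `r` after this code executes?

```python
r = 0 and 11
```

'and' returns the first falsy value (0, which is int)

int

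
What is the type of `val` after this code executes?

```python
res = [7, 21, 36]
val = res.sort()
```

list.sort() returns None (sorts in place)

NoneType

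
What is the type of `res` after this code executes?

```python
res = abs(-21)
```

abs() of int returns int

int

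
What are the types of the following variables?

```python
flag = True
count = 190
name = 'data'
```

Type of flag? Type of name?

flag is bool; name is str

bool, str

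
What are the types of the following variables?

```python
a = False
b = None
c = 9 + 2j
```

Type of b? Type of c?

b is NoneType; c is complex

NoneType, complex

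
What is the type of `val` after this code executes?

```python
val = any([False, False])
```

any() returns bool

bool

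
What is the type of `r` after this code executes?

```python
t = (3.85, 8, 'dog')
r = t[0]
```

Index 0 of tuple is 3.85 which is float

float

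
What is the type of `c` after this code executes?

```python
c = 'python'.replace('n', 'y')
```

str.replace() returns str

str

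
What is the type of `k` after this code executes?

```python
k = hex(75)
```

hex() returns str representation

str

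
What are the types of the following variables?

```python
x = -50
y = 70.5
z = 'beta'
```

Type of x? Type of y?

x is int; y is float

int, float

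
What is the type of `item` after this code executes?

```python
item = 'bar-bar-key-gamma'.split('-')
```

str.split() returns list

list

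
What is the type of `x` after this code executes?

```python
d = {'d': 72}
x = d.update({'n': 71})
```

dict.update() returns None

NoneType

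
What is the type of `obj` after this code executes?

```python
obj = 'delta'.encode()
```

str.encode() returns bytes

bytes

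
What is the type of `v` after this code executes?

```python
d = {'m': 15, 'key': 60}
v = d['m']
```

Accessing dict[str, int] with key 'm' returns int value 15

int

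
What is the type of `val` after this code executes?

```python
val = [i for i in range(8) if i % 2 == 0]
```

A list comprehension [...] produces a list

list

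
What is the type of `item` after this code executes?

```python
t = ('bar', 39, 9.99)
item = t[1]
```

Index 1 of tuple is 39 which is int

int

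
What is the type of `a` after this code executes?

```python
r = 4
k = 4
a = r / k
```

int / int always returns float in Python 3 (4 / 4 = 1)

float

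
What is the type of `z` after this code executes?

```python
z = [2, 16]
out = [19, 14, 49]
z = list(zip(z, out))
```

list(zip(...)) returns a list of tuples

list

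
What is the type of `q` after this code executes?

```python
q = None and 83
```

'and' returns first falsy value (None)

NoneType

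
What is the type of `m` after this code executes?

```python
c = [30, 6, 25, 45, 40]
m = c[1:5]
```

Slicing a list always returns a list

list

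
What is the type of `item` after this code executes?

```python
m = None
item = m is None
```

'is' comparison returns bool

bool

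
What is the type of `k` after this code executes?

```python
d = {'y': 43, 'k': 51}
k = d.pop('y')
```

dict.pop() returns the value (int)

int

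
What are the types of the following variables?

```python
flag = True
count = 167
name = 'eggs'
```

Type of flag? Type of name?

flag is bool; name is str

bool, str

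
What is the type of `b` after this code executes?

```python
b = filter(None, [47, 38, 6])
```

filter() returns a filter iterator object

filter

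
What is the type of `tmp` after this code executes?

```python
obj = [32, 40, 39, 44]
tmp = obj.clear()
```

list.clear() returns None

NoneType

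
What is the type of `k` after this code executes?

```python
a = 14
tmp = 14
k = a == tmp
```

Equality comparison returns bool

bool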